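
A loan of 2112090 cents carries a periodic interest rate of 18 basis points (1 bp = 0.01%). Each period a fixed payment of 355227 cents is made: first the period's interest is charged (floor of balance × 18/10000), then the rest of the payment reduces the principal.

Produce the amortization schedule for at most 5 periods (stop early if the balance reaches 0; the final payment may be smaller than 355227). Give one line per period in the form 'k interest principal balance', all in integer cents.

1 3801 351426 1760664
2 3169 352058 1408606
3 2535 352692 1055914
4 1900 353327 702587
5 1264 353963 348624

1. interest=⌊2112090·18/10000⌋=3801; principal=355227-3801=351426; balance=2112090-351426=1760664
2. interest=⌊1760664·18/10000⌋=3169; principal=355227-3169=352058; balance=1760664-352058=1408606
3. interest=⌊1408606·18/10000⌋=2535; principal=355227-2535=352692; balance=1408606-352692=1055914
4. interest=⌊1055914·18/10000⌋=1900; principal=355227-1900=353327; balance=1055914-353327=702587
5. interest=⌊702587·18/10000⌋=1264; principal=355227-1264=353963; balance=702587-353963=348624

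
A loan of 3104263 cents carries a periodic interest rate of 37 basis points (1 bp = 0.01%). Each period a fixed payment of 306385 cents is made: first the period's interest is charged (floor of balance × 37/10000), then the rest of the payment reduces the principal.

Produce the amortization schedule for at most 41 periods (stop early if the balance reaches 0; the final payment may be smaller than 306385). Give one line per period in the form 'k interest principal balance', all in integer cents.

1 11485 294900 2809363
2 10394 295991 2513372
3 9299 297086 2216286
4 8200 298185 1918101
5 7096 299289 1618812
6 5989 300396 1318416
7 4878 301507 1016909
8 3762 302623 714286
9 2642 303743 410543
10 1519 304866 105677
11 391 105677 0

1. interest=⌊3104263·37/10000⌋=11485; principal=306385-11485=294900; balance=3104263-294900=2809363
2. interest=⌊2809363·37/10000⌋=10394; principal=306385-10394=295991; balance=2809363-295991=2513372
3. interest=⌊2513372·37/10000⌋=9299; principal=306385-9299=297086; balance=2513372-297086=2216286
4. interest=⌊2216286·37/10000⌋=8200; principal=306385-8200=298185; balance=2216286-298185=1918101
5. interest=⌊1918101·37/10000⌋=7096; principal=306385-7096=299289; balance=1918101-299289=1618812
6. interest=⌊1618812·37/10000⌋=5989; principal=306385-5989=300396; balance=1618812-300396=1318416
7. interest=⌊1318416·37/10000⌋=4878; principal=306385-4878=301507; balance=1318416-301507=1016909
8. interest=⌊1016909·37/10000⌋=3762; principal=306385-3762=302623; balance=1016909-302623=714286
9. interest=⌊714286·37/10000⌋=2642; principal=306385-2642=303743; balance=714286-303743=410543
10. interest=⌊410543·37/10000⌋=1519; principal=306385-1519=304866; balance=410543-304866=105677
11. interest=⌊105677·37/10000⌋=391; principal=min(306385-391,105677)=105677; balance=105677-105677=0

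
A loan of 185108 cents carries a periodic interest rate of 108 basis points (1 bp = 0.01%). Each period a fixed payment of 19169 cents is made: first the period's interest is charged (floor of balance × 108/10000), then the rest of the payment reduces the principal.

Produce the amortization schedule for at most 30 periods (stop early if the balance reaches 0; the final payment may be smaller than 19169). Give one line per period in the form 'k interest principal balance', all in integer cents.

1 1999 17170 167938
2 1813 17356 150582
3 1626 17543 133039
4 1436 17733 115306
5 1245 17924 97382
6 1051 18118 79264
7 856 18313 60951
8 658 18511 42440
9 458 18711 23729
10 256 18913 4816
11 52 4816 0

1. interest=⌊185108·108/10000⌋=1999; principal=19169-1999=17170; balance=185108-17170=167938
2. interest=⌊167938·108/10000⌋=1813; principal=19169-1813=17356; balance=167938-17356=150582
3. interest=⌊150582·108/10000⌋=1626; principal=19169-1626=17543; balance=150582-17543=133039
4. interest=⌊133039·108/10000⌋=1436; principal=19169-1436=17733; balance=133039-17733=115306
5. interest=⌊115306·108/10000⌋=1245; principal=19169-1245=17924; balance=115306-17924=97382
6. interest=⌊97382·108/10000⌋=1051; principal=19169-1051=18118; balance=97382-18118=79264
7. interest=⌊79264·108/10000⌋=856; principal=19169-856=18313; balance=79264-18313=60951
8. interest=⌊60951·108/10000⌋=658; principal=19169-658=18511; balance=60951-18511=42440
9. interest=⌊42440·108/10000⌋=458; principal=19169-458=18711; balance=42440-18711=23729
10. interest=⌊23729·108/10000⌋=256; principal=19169-256=18913; balance=23729-18913=4816
11. interest=⌊4816·108/10000⌋=52; principal=min(19169-52,4816)=4816; balance=4816-4816=0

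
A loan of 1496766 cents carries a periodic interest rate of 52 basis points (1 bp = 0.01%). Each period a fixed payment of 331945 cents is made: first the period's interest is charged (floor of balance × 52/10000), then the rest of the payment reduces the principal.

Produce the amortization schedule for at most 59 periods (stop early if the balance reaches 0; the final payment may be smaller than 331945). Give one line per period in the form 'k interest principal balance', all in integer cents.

1 7783 324162 1172604
2 6097 325848 846756
3 4403 327542 519214
4 2699 329246 189968
5 987 189968 0

1. interest=⌊1496766·52/10000⌋=7783; principal=331945-7783=324162; balance=1496766-324162=1172604
2. interest=⌊1172604·52/10000⌋=6097; principal=331945-6097=325848; balance=1172604-325848=846756
3. interest=⌊846756·52/10000⌋=4403; principal=331945-4403=327542; balance=846756-327542=519214
4. interest=⌊519214·52/10000⌋=2699; principal=331945-2699=329246; balance=519214-329246=189968
5. interest=⌊189968·52/10000⌋=987; principal=min(331945-987,189968)=189968; balance=189968-189968=0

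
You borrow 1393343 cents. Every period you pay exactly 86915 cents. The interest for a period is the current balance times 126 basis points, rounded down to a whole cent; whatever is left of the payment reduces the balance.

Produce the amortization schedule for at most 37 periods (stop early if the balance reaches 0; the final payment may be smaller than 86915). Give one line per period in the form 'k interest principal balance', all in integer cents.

1. interest=⌊1393343·126/10000⌋=17556; principal=86915-17556=69359; balance=1393343-69359=1323984
2. interest=⌊1323984·126/10000⌋=16682; principal=86915-16682=70233; balance=1323984-70233=1253751
3. interest=⌊1253751·126/10000⌋=15797; principal=86915-15797=71118; balance=1253751-71118=1182633
4. interest=⌊1182633·126/10000⌋=14901; principal=86915-14901=72014; balance=1182633-72014=1110619
5. interest=⌊1110619·126/10000⌋=13993; principal=86915-13993=72922; balance=1110619-72922=1037697
6. interest=⌊1037697·126/10000⌋=13074; principal=86915-13074=73841; balance=1037697-73841=963856
7. interest=⌊963856·126/10000⌋=12144; principal=86915-12144=74771; balance=963856-74771=889085
8. interest=⌊889085·126/10000⌋=11202; principal=86915-11202=75713; balance=889085-75713=813372
9. interest=⌊813372·126/10000⌋=10248; principal=86915-10248=76667; balance=813372-76667=736705
10. interest=⌊736705·126/10000⌋=9282; principal=86915-9282=77633; balance=736705-77633=659072
11. interest=⌊659072·126/10000⌋=8304; principal=86915-8304=78611; balance=659072-78611=580461
12. interest=⌊580461·126/10000⌋=7313; principal=86915-7313=79602; balance=580461-79602=500859
13. interest=⌊500859·126/10000⌋=6310; principal=86915-6310=80605; balance=500859-80605=420254
14. interest=⌊420254·126/10000⌋=5295; principal=86915-5295=81620; balance=420254-81620=338634
15. interest=⌊338634·126/10000⌋=4266; principal=86915-4266=82649; balance=338634-82649=255985
16. interest=⌊255985·126/10000⌋=3225; principal=86915-3225=83690; balance=255985-83690=172295
17. interest=⌊172295·126/10000⌋=2170; principal=86915-2170=84745; balance=172295-84745=87550
18. interest=⌊87550·126/10000⌋=1103; principal=86915-1103=85812; balance=87550-85812=1738
19. interest=⌊1738·126/10000⌋=21; principal=min(86915-21,1738)=1738; balance=1738-1738=0

1 17556 69359 1323984
2 16682 70233 1253751
3 15797 71118 1182633
4 14901 72014 1110619
5 13993 72922 1037697
6 13074 73841 963856
7 12144 74771 889085
8 11202 75713 813372
9 10248 76667 736705
10 9282 77633 659072
11 8304 78611 580461
12 7313 79602 500859
13 6310 80605 420254
14 5295 81620 338634
15 4266 82649 255985
16 3225 83690 172295
17 2170 84745 87550
18 1103 85812 1738
19 21 1738 0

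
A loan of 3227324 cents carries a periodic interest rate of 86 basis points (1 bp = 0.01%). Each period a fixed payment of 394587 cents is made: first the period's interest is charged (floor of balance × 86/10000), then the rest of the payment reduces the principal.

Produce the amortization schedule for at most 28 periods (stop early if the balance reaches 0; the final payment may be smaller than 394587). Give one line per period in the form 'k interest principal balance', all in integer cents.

1. interest=⌊3227324·86/10000⌋=27754; principal=394587-27754=366833; balance=3227324-366833=2860491
2. interest=⌊2860491·86/10000⌋=24600; principal=394587-24600=369987; balance=2860491-369987=2490504
3. interest=⌊2490504·86/10000⌋=21418; principal=394587-21418=373169; balance=2490504-373169=2117335
4. interest=⌊2117335·86/10000⌋=18209; principal=394587-18209=376378; balance=2117335-376378=1740957
5. interest=⌊1740957·86/10000⌋=14972; principal=394587-14972=379615; balance=1740957-379615=1361342
6. interest=⌊1361342·86/10000⌋=11707; principal=394587-11707=382880; balance=1361342-382880=978462
7. interest=⌊978462·86/10000⌋=8414; principal=394587-8414=386173; balance=978462-386173=592289
8. interest=⌊592289·86/10000⌋=5093; principal=394587-5093=389494; balance=592289-389494=202795
9. interest=⌊202795·86/10000⌋=1744; principal=min(394587-1744,202795)=202795; balance=202795-202795=0

1 27754 366833 2860491
2 24600 369987 2490504
3 21418 373169 2117335
4 18209 376378 1740957
5 14972 379615 1361342
6 11707 382880 978462
7 8414 386173 592289
8 5093 389494 202795
9 1744 202795 0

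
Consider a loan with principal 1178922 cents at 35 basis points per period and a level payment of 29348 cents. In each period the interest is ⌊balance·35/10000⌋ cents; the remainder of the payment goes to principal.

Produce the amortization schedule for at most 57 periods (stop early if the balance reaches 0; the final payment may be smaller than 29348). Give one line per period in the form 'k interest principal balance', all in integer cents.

1 4126 25222 1153700
2 4037 25311 1128389
3 3949 25399 1102990
4 3860 25488 1077502
5 3771 25577 1051925
6 3681 25667 1026258
7 3591 25757 1000501
8 3501 25847 974654
9 3411 25937 948717
10 3320 26028 922689
11 3229 26119 896570
12 3137 26211 870359
13 3046 26302 844057
14 2954 26394 817663
15 2861 26487 791176
16 2769 26579 764597
17 2676 26672 737925
18 2582 26766 711159
19 2489 26859 684300
20 2395 26953 657347
21 2300 27048 630299
22 2206 27142 603157
23 2111 27237 575920
24 2015 27333 548587
25 1920 27428 521159
26 1824 27524 493635
27 1727 27621 466014
28 1631 27717 438297
29 1534 27814 410483
30 1436 27912 382571
31 1338 28010 354561
32 1240 28108 326453
33 1142 28206 298247
34 1043 28305 269942
35 944 28404 241538
36 845 28503 213035
37 745 28603 184432
38 645 28703 155729
39 545 28803 126926
40 444 28904 98022
41 343 29005 69017
42 241 29107 39910
43 139 29209 10701
44 37 10701 0

1. interest=⌊1178922·35/10000⌋=4126; principal=29348-4126=25222; balance=1178922-25222=1153700
2. interest=⌊1153700·35/10000⌋=4037; principal=29348-4037=25311; balance=1153700-25311=1128389
3. interest=⌊1128389·35/10000⌋=3949; principal=29348-3949=25399; balance=1128389-25399=1102990
4. interest=⌊1102990·35/10000⌋=3860; principal=29348-3860=25488; balance=1102990-25488=1077502
5. interest=⌊1077502·35/10000⌋=3771; principal=29348-3771=25577; balance=1077502-25577=1051925
6. interest=⌊1051925·35/10000⌋=3681; principal=29348-3681=25667; balance=1051925-25667=1026258
7. interest=⌊1026258·35/10000⌋=3591; principal=29348-3591=25757; balance=1026258-25757=1000501
8. interest=⌊1000501·35/10000⌋=3501; principal=29348-3501=25847; balance=1000501-25847=974654
9. interest=⌊974654·35/10000⌋=3411; principal=29348-3411=25937; balance=974654-25937=948717
10. interest=⌊948717·35/10000⌋=3320; principal=29348-3320=26028; balance=948717-26028=922689
11. interest=⌊922689·35/10000⌋=3229; principal=29348-3229=26119; balance=922689-26119=896570
12. interest=⌊896570·35/10000⌋=3137; principal=29348-3137=26211; balance=896570-26211=870359
13. interest=⌊870359·35/10000⌋=3046; principal=29348-3046=26302; balance=870359-26302=844057
14. interest=⌊844057·35/10000⌋=2954; principal=29348-2954=26394; balance=844057-26394=817663
15. interest=⌊817663·35/10000⌋=2861; principal=29348-2861=26487; balance=817663-26487=791176
16. interest=⌊791176·35/10000⌋=2769; principal=29348-2769=26579; balance=791176-26579=764597
17. interest=⌊764597·35/10000⌋=2676; principal=29348-2676=26672; balance=764597-26672=737925
18. interest=⌊737925·35/10000⌋=2582; principal=29348-2582=26766; balance=737925-26766=711159
19. interest=⌊711159·35/10000⌋=2489; principal=29348-2489=26859; balance=711159-26859=684300
20. interest=⌊684300·35/10000⌋=2395; principal=29348-2395=26953; balance=684300-26953=657347
21. interest=⌊657347·35/10000⌋=2300; principal=29348-2300=27048; balance=657347-27048=630299
22. interest=⌊630299·35/10000⌋=2206; principal=29348-2206=27142; balance=630299-27142=603157
23. interest=⌊603157·35/10000⌋=2111; principal=29348-2111=27237; balance=603157-27237=575920
24. interest=⌊575920·35/10000⌋=2015; principal=29348-2015=27333; balance=575920-27333=548587
25. interest=⌊548587·35/10000⌋=1920; principal=29348-1920=27428; balance=548587-27428=521159
26. interest=⌊521159·35/10000⌋=1824; principal=29348-1824=27524; balance=521159-27524=493635
27. interest=⌊493635·35/10000⌋=1727; principal=29348-1727=27621; balance=493635-27621=466014
28. interest=⌊466014·35/10000⌋=1631; principal=29348-1631=27717; balance=466014-27717=438297
29. interest=⌊438297·35/10000⌋=1534; principal=29348-1534=27814; balance=438297-27814=410483
30. interest=⌊410483·35/10000⌋=1436; principal=29348-1436=27912; balance=410483-27912=382571
31. interest=⌊382571·35/10000⌋=1338; principal=29348-1338=28010; balance=382571-28010=354561
32. interest=⌊354561·35/10000⌋=1240; principal=29348-1240=28108; balance=354561-28108=326453
33. interest=⌊326453·35/10000⌋=1142; principal=29348-1142=28206; balance=326453-28206=298247
34. interest=⌊298247·35/10000⌋=1043; principal=29348-1043=28305; balance=298247-28305=269942
35. interest=⌊269942·35/10000⌋=944; principal=29348-944=28404; balance=269942-28404=241538
36. interest=⌊241538·35/10000⌋=845; principal=29348-845=28503; balance=241538-28503=213035
37. interest=⌊213035·35/10000⌋=745; principal=29348-745=28603; balance=213035-28603=184432
38. interest=⌊184432·35/10000⌋=645; principal=29348-645=28703; balance=184432-28703=155729
39. interest=⌊155729·35/10000⌋=545; principal=29348-545=28803; balance=155729-28803=126926
40. interest=⌊126926·35/10000⌋=444; principal=29348-444=28904; balance=126926-28904=98022
41. interest=⌊98022·35/10000⌋=343; principal=29348-343=29005; balance=98022-29005=69017
42. interest=⌊69017·35/10000⌋=241; principal=29348-241=29107; balance=69017-29107=39910
43. interest=⌊39910·35/10000⌋=139; principal=29348-139=29209; balance=39910-29209=10701
44. interest=⌊10701·35/10000⌋=37; principal=min(29348-37,10701)=10701; balance=10701-10701=0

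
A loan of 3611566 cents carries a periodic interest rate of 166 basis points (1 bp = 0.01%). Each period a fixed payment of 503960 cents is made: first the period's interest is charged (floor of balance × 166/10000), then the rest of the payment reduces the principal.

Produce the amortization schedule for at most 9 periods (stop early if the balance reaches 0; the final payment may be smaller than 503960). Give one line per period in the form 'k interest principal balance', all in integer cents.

1 59951 444009 3167557
2 52581 451379 2716178
3 45088 458872 2257306
4 37471 466489 1790817
5 29727 474233 1316584
6 21855 482105 834479
7 13852 490108 344371
8 5716 344371 0

1. interest=⌊3611566·166/10000⌋=59951; principal=503960-59951=444009; balance=3611566-444009=3167557
2. interest=⌊3167557·166/10000⌋=52581; principal=503960-52581=451379; balance=3167557-451379=2716178
3. interest=⌊2716178·166/10000⌋=45088; principal=503960-45088=458872; balance=2716178-458872=2257306
4. interest=⌊2257306·166/10000⌋=37471; principal=503960-37471=466489; balance=2257306-466489=1790817
5. interest=⌊1790817·166/10000⌋=29727; principal=503960-29727=474233; balance=1790817-474233=1316584
6. interest=⌊1316584·166/10000⌋=21855; principal=503960-21855=482105; balance=1316584-482105=834479
7. interest=⌊834479·166/10000⌋=13852; principal=503960-13852=490108; balance=834479-490108=344371
8. interest=⌊344371·166/10000⌋=5716; principal=min(503960-5716,344371)=344371; balance=344371-344371=0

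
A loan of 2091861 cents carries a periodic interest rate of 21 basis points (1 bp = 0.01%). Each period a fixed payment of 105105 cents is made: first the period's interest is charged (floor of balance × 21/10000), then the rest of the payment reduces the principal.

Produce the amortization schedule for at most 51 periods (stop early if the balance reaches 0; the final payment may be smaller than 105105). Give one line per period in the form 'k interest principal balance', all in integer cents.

1 4392 100713 1991148
2 4181 100924 1890224
3 3969 101136 1789088
4 3757 101348 1687740
5 3544 101561 1586179
6 3330 101775 1484404
7 3117 101988 1382416
8 2903 102202 1280214
9 2688 102417 1177797
10 2473 102632 1075165
11 2257 102848 972317
12 2041 103064 869253
13 1825 103280 765973
14 1608 103497 662476
15 1391 103714 558762
16 1173 103932 454830
17 955 104150 350680
18 736 104369 246311
19 517 104588 141723
20 297 104808 36915
21 77 36915 0

1. interest=⌊2091861·21/10000⌋=4392; principal=105105-4392=100713; balance=2091861-100713=1991148
2. interest=⌊1991148·21/10000⌋=4181; principal=105105-4181=100924; balance=1991148-100924=1890224
3. interest=⌊1890224·21/10000⌋=3969; principal=105105-3969=101136; balance=1890224-101136=1789088
4. interest=⌊1789088·21/10000⌋=3757; principal=105105-3757=101348; balance=1789088-101348=1687740
5. interest=⌊1687740·21/10000⌋=3544; principal=105105-3544=101561; balance=1687740-101561=1586179
6. interest=⌊1586179·21/10000⌋=3330; principal=105105-3330=101775; balance=1586179-101775=1484404
7. interest=⌊1484404·21/10000⌋=3117; principal=105105-3117=101988; balance=1484404-101988=1382416
8. interest=⌊1382416·21/10000⌋=2903; principal=105105-2903=102202; balance=1382416-102202=1280214
9. interest=⌊1280214·21/10000⌋=2688; principal=105105-2688=102417; balance=1280214-102417=1177797
10. interest=⌊1177797·21/10000⌋=2473; principal=105105-2473=102632; balance=1177797-102632=1075165
11. interest=⌊1075165·21/10000⌋=2257; principal=105105-2257=102848; balance=1075165-102848=972317
12. interest=⌊972317·21/10000⌋=2041; principal=105105-2041=103064; balance=972317-103064=869253
13. interest=⌊869253·21/10000⌋=1825; principal=105105-1825=103280; balance=869253-103280=765973
14. interest=⌊765973·21/10000⌋=1608; principal=105105-1608=103497; balance=765973-103497=662476
15. interest=⌊662476·21/10000⌋=1391; principal=105105-1391=103714; balance=662476-103714=558762
16. interest=⌊558762·21/10000⌋=1173; principal=105105-1173=103932; balance=558762-103932=454830
17. interest=⌊454830·21/10000⌋=955; principal=105105-955=104150; balance=454830-104150=350680
18. interest=⌊350680·21/10000⌋=736; principal=105105-736=104369; balance=350680-104369=246311
19. interest=⌊246311·21/10000⌋=517; principal=105105-517=104588; balance=246311-104588=141723
20. interest=⌊141723·21/10000⌋=297; principal=105105-297=104808; balance=141723-104808=36915
21. interest=⌊36915·21/10000⌋=77; principal=min(105105-77,36915)=36915; balance=36915-36915=0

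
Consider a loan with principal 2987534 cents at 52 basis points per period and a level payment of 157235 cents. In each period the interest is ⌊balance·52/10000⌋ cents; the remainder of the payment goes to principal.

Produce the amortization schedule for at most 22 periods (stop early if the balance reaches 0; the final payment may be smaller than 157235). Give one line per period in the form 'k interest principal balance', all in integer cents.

1. interest=⌊2987534·52/10000⌋=15535; principal=157235-15535=141700; balance=2987534-141700=2845834
2. interest=⌊2845834·52/10000⌋=14798; principal=157235-14798=142437; balance=2845834-142437=2703397
3. interest=⌊2703397·52/10000⌋=14057; principal=157235-14057=143178; balance=2703397-143178=2560219
4. interest=⌊2560219·52/10000⌋=13313; principal=157235-13313=143922; balance=2560219-143922=2416297
5. interest=⌊2416297·52/10000⌋=12564; principal=157235-12564=144671; balance=2416297-144671=2271626
6. interest=⌊2271626·52/10000⌋=11812; principal=157235-11812=145423; balance=2271626-145423=2126203
7. interest=⌊2126203·52/10000⌋=11056; principal=157235-11056=146179; balance=2126203-146179=1980024
8. interest=⌊1980024·52/10000⌋=10296; principal=157235-10296=146939; balance=1980024-146939=1833085
9. interest=⌊1833085·52/10000⌋=9532; principal=157235-9532=147703; balance=1833085-147703=1685382
10. interest=⌊1685382·52/10000⌋=8763; principal=157235-8763=148472; balance=1685382-148472=1536910
11. interest=⌊1536910·52/10000⌋=7991; principal=157235-7991=149244; balance=1536910-149244=1387666
12. interest=⌊1387666·52/10000⌋=7215; principal=157235-7215=150020; balance=1387666-150020=1237646
13. interest=⌊1237646·52/10000⌋=6435; principal=157235-6435=150800; balance=1237646-150800=1086846
14. interest=⌊1086846·52/10000⌋=5651; principal=157235-5651=151584; balance=1086846-151584=935262
15. interest=⌊935262·52/10000⌋=4863; principal=157235-4863=152372; balance=935262-152372=782890
16. interest=⌊782890·52/10000⌋=4071; principal=157235-4071=153164; balance=782890-153164=629726
17. interest=⌊629726·52/10000⌋=3274; principal=157235-3274=153961; balance=629726-153961=475765
18. interest=⌊475765·52/10000⌋=2473; principal=157235-2473=154762; balance=475765-154762=321003
19. interest=⌊321003·52/10000⌋=1669; principal=157235-1669=155566; balance=321003-155566=165437
20. interest=⌊165437·52/10000⌋=860; principal=157235-860=156375; balance=165437-156375=9062
21. interest=⌊9062·52/10000⌋=47; principal=min(157235-47,9062)=9062; balance=9062-9062=0

1 15535 141700 2845834
2 14798 142437 2703397
3 14057 143178 2560219
4 13313 143922 2416297
5 12564 144671 2271626
6 11812 145423 2126203
7 11056 146179 1980024
8 10296 146939 1833085
9 9532 147703 1685382
10 8763 148472 1536910
11 7991 149244 1387666
12 7215 150020 1237646
13 6435 150800 1086846
14 5651 151584 935262
15 4863 152372 782890
16 4071 153164 629726
17 3274 153961 475765
18 2473 154762 321003
19 1669 155566 165437
20 860 156375 9062
21 47 9062 0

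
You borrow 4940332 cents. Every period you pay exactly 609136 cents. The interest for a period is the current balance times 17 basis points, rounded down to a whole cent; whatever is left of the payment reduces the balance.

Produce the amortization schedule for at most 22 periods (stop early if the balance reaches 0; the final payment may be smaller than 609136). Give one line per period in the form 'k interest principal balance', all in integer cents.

1. interest=⌊4940332·17/10000⌋=8398; principal=609136-8398=600738; balance=4940332-600738=4339594
2. interest=⌊4339594·17/10000⌋=7377; principal=609136-7377=601759; balance=4339594-601759=3737835
3. interest=⌊3737835·17/10000⌋=6354; principal=609136-6354=602782; balance=3737835-602782=3135053
4. interest=⌊3135053·17/10000⌋=5329; principal=609136-5329=603807; balance=3135053-603807=2531246
5. interest=⌊2531246·17/10000⌋=4303; principal=609136-4303=604833; balance=2531246-604833=1926413
6. interest=⌊1926413·17/10000⌋=3274; principal=609136-3274=605862; balance=1926413-605862=1320551
7. interest=⌊1320551·17/10000⌋=2244; principal=609136-2244=606892; balance=1320551-606892=713659
8. interest=⌊713659·17/10000⌋=1213; principal=609136-1213=607923; balance=713659-607923=105736
9. interest=⌊105736·17/10000⌋=179; principal=min(609136-179,105736)=105736; balance=105736-105736=0

1 8398 600738 4339594
2 7377 601759 3737835
3 6354 602782 3135053
4 5329 603807 2531246
5 4303 604833 1926413
6 3274 605862 1320551
7 2244 606892 713659
8 1213 607923 105736
9 179 105736 0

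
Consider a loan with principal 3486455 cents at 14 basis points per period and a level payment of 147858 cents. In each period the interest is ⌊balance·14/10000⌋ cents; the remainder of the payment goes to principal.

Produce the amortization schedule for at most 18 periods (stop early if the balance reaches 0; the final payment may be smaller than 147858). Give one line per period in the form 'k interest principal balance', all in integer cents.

1 4881 142977 3343478
2 4680 143178 3200300
3 4480 143378 3056922
4 4279 143579 2913343
5 4078 143780 2769563
6 3877 143981 2625582
7 3675 144183 2481399
8 3473 144385 2337014
9 3271 144587 2192427
10 3069 144789 2047638
11 2866 144992 1902646
12 2663 145195 1757451
13 2460 145398 1612053
14 2256 145602 1466451
15 2053 145805 1320646
16 1848 146010 1174636
17 1644 146214 1028422
18 1439 146419 882003

1. interest=⌊3486455·14/10000⌋=4881; principal=147858-4881=142977; balance=3486455-142977=3343478
2. interest=⌊3343478·14/10000⌋=4680; principal=147858-4680=143178; balance=3343478-143178=3200300
3. interest=⌊3200300·14/10000⌋=4480; principal=147858-4480=143378; balance=3200300-143378=3056922
4. interest=⌊3056922·14/10000⌋=4279; principal=147858-4279=143579; balance=3056922-143579=2913343
5. interest=⌊2913343·14/10000⌋=4078; principal=147858-4078=143780; balance=2913343-143780=2769563
6. interest=⌊2769563·14/10000⌋=3877; principal=147858-3877=143981; balance=2769563-143981=2625582
7. interest=⌊2625582·14/10000⌋=3675; principal=147858-3675=144183; balance=2625582-144183=2481399
8. interest=⌊2481399·14/10000⌋=3473; principal=147858-3473=144385; balance=2481399-144385=2337014
9. interest=⌊2337014·14/10000⌋=3271; principal=147858-3271=144587; balance=2337014-144587=2192427
10. interest=⌊2192427·14/10000⌋=3069; principal=147858-3069=144789; balance=2192427-144789=2047638
11. interest=⌊2047638·14/10000⌋=2866; principal=147858-2866=144992; balance=2047638-144992=1902646
12. interest=⌊1902646·14/10000⌋=2663; principal=147858-2663=145195; balance=1902646-145195=1757451
13. interest=⌊1757451·14/10000⌋=2460; principal=147858-2460=145398; balance=1757451-145398=1612053
14. interest=⌊1612053·14/10000⌋=2256; principal=147858-2256=145602; balance=1612053-145602=1466451
15. interest=⌊1466451·14/10000⌋=2053; principal=147858-2053=145805; balance=1466451-145805=1320646
16. interest=⌊1320646·14/10000⌋=1848; principal=147858-1848=146010; balance=1320646-146010=1174636
17. interest=⌊1174636·14/10000⌋=1644; principal=147858-1644=146214; balance=1174636-146214=1028422
18. interest=⌊1028422·14/10000⌋=1439; principal=147858-1439=146419; balance=1028422-146419=882003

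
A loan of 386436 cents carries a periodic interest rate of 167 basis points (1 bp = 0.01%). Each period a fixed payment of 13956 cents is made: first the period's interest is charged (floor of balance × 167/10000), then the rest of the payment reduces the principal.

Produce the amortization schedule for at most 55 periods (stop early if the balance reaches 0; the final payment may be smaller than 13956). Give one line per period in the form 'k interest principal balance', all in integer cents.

1. interest=⌊386436·167/10000⌋=6453; principal=13956-6453=7503; balance=386436-7503=378933
2. interest=⌊378933·167/10000⌋=6328; principal=13956-6328=7628; balance=378933-7628=371305
3. interest=⌊371305·167/10000⌋=6200; principal=13956-6200=7756; balance=371305-7756=363549
4. interest=⌊363549·167/10000⌋=6071; principal=13956-6071=7885; balance=363549-7885=355664
5. interest=⌊355664·167/10000⌋=5939; principal=13956-5939=8017; balance=355664-8017=347647
6. interest=⌊347647·167/10000⌋=5805; principal=13956-5805=8151; balance=347647-8151=339496
7. interest=⌊339496·167/10000⌋=5669; principal=13956-5669=8287; balance=339496-8287=331209
8. interest=⌊331209·167/10000⌋=5531; principal=13956-5531=8425; balance=331209-8425=322784
9. interest=⌊322784·167/10000⌋=5390; principal=13956-5390=8566; balance=322784-8566=314218
10. interest=⌊314218·167/10000⌋=5247; principal=13956-5247=8709; balance=314218-8709=305509
11. interest=⌊305509·167/10000⌋=5102; principal=13956-5102=8854; balance=305509-8854=296655
12. interest=⌊296655·167/10000⌋=4954; principal=13956-4954=9002; balance=296655-9002=287653
13. interest=⌊287653·167/10000⌋=4803; principal=13956-4803=9153; balance=287653-9153=278500
14. interest=⌊278500·167/10000⌋=4650; principal=13956-4650=9306; balance=278500-9306=269194
15. interest=⌊269194·167/10000⌋=4495; principal=13956-4495=9461; balance=269194-9461=259733
16. interest=⌊259733·167/10000⌋=4337; principal=13956-4337=9619; balance=259733-9619=250114
17. interest=⌊250114·167/10000⌋=4176; principal=13956-4176=9780; balance=250114-9780=240334
18. interest=⌊240334·167/10000⌋=4013; principal=13956-4013=9943; balance=240334-9943=230391
19. interest=⌊230391·167/10000⌋=3847; principal=13956-3847=10109; balance=230391-10109=220282
20. interest=⌊220282·167/10000⌋=3678; principal=13956-3678=10278; balance=220282-10278=210004
21. interest=⌊210004·167/10000⌋=3507; principal=13956-3507=10449; balance=210004-10449=199555
22. interest=⌊199555·167/10000⌋=3332; principal=13956-3332=10624; balance=199555-10624=188931
23. interest=⌊188931·167/10000⌋=3155; principal=13956-3155=10801; balance=188931-10801=178130
24. interest=⌊178130·167/10000⌋=2974; principal=13956-2974=10982; balance=178130-10982=167148
25. interest=⌊167148·167/10000⌋=2791; principal=13956-2791=11165; balance=167148-11165=155983
26. interest=⌊155983·167/10000⌋=2604; principal=13956-2604=11352; balance=155983-11352=144631
27. interest=⌊144631·167/10000⌋=2415; principal=13956-2415=11541; balance=144631-11541=133090
28. interest=⌊133090·167/10000⌋=2222; principal=13956-2222=11734; balance=133090-11734=121356
29. interest=⌊121356·167/10000⌋=2026; principal=13956-2026=11930; balance=121356-11930=109426
30. interest=⌊109426·167/10000⌋=1827; principal=13956-1827=12129; balance=109426-12129=97297
31. interest=⌊97297·167/10000⌋=1624; principal=13956-1624=12332; balance=97297-12332=84965
32. interest=⌊84965·167/10000⌋=1418; principal=13956-1418=12538; balance=84965-12538=72427
33. interest=⌊72427·167/10000⌋=1209; principal=13956-1209=12747; balance=72427-12747=59680
34. interest=⌊59680·167/10000⌋=996; principal=13956-996=12960; balance=59680-12960=46720
35. interest=⌊46720·167/10000⌋=780; principal=13956-780=13176; balance=46720-13176=33544
36. interest=⌊33544·167/10000⌋=560; principal=13956-560=13396; balance=33544-13396=20148
37. interest=⌊20148·167/10000⌋=336; principal=13956-336=13620; balance=20148-13620=6528
38. interest=⌊6528·167/10000⌋=109; principal=min(13956-109,6528)=6528; balance=6528-6528=0

1 6453 7503 378933
2 6328 7628 371305
3 6200 7756 363549
4 6071 7885 355664
5 5939 8017 347647
6 5805 8151 339496
7 5669 8287 331209
8 5531 8425 322784
9 5390 8566 314218
10 5247 8709 305509
11 5102 8854 296655
12 4954 9002 287653
13 4803 9153 278500
14 4650 9306 269194
15 4495 9461 259733
16 4337 9619 250114
17 4176 9780 240334
18 4013 9943 230391
19 3847 10109 220282
20 3678 10278 210004
21 3507 10449 199555
22 3332 10624 188931
23 3155 10801 178130
24 2974 10982 167148
25 2791 11165 155983
26 2604 11352 144631
27 2415 11541 133090
28 2222 11734 121356
29 2026 11930 109426
30 1827 12129 97297
31 1624 12332 84965
32 1418 12538 72427
33 1209 12747 59680
34 996 12960 46720
35 780 13176 33544
36 560 13396 20148
37 336 13620 6528
38 109 6528 0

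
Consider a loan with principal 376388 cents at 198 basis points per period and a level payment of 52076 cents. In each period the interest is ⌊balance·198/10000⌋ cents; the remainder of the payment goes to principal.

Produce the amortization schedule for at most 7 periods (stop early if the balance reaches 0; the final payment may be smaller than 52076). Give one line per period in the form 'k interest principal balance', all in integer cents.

1 7452 44624 331764
2 6568 45508 286256
3 5667 46409 239847
4 4748 47328 192519
5 3811 48265 144254
6 2856 49220 95034
7 1881 50195 44839

1. interest=⌊376388·198/10000⌋=7452; principal=52076-7452=44624; balance=376388-44624=331764
2. interest=⌊331764·198/10000⌋=6568; principal=52076-6568=45508; balance=331764-45508=286256
3. interest=⌊286256·198/10000⌋=5667; principal=52076-5667=46409; balance=286256-46409=239847
4. interest=⌊239847·198/10000⌋=4748; principal=52076-4748=47328; balance=239847-47328=192519
5. interest=⌊192519·198/10000⌋=3811; principal=52076-3811=48265; balance=192519-48265=144254
6. interest=⌊144254·198/10000⌋=2856; principal=52076-2856=49220; balance=144254-49220=95034
7. interest=⌊95034·198/10000⌋=1881; principal=52076-1881=50195; balance=95034-50195=44839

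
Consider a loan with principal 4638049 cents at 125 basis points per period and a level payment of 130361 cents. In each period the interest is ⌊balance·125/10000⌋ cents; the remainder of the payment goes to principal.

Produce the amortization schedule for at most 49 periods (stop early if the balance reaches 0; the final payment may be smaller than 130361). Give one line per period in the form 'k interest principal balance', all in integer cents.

1. interest=⌊4638049·125/10000⌋=57975; principal=130361-57975=72386; balance=4638049-72386=4565663
2. interest=⌊4565663·125/10000⌋=57070; principal=130361-57070=73291; balance=4565663-73291=4492372
3. interest=⌊4492372·125/10000⌋=56154; principal=130361-56154=74207; balance=4492372-74207=4418165
4. interest=⌊4418165·125/10000⌋=55227; principal=130361-55227=75134; balance=4418165-75134=4343031
5. interest=⌊4343031·125/10000⌋=54287; principal=130361-54287=76074; balance=4343031-76074=4266957
6. interest=⌊4266957·125/10000⌋=53336; principal=130361-53336=77025; balance=4266957-77025=4189932
7. interest=⌊4189932·125/10000⌋=52374; principal=130361-52374=77987; balance=4189932-77987=4111945
8. interest=⌊4111945·125/10000⌋=51399; principal=130361-51399=78962; balance=4111945-78962=4032983
9. interest=⌊4032983·125/10000⌋=50412; principal=130361-50412=79949; balance=4032983-79949=3953034
10. interest=⌊3953034·125/10000⌋=49412; principal=130361-49412=80949; balance=3953034-80949=3872085
11. interest=⌊3872085·125/10000⌋=48401; principal=130361-48401=81960; balance=3872085-81960=3790125
12. interest=⌊3790125·125/10000⌋=47376; principal=130361-47376=82985; balance=3790125-82985=3707140
13. interest=⌊3707140·125/10000⌋=46339; principal=130361-46339=84022; balance=3707140-84022=3623118
14. interest=⌊3623118·125/10000⌋=45288; principal=130361-45288=85073; balance=3623118-85073=3538045
15. interest=⌊3538045·125/10000⌋=44225; principal=130361-44225=86136; balance=3538045-86136=3451909
16. interest=⌊3451909·125/10000⌋=43148; principal=130361-43148=87213; balance=3451909-87213=3364696
17. interest=⌊3364696·125/10000⌋=42058; principal=130361-42058=88303; balance=3364696-88303=3276393
18. interest=⌊3276393·125/10000⌋=40954; principal=130361-40954=89407; balance=3276393-89407=3186986
19. interest=⌊3186986·125/10000⌋=39837; principal=130361-39837=90524; balance=3186986-90524=3096462
20. interest=⌊3096462·125/10000⌋=38705; principal=130361-38705=91656; balance=3096462-91656=3004806
21. interest=⌊3004806·125/10000⌋=37560; principal=130361-37560=92801; balance=3004806-92801=2912005
22. interest=⌊2912005·125/10000⌋=36400; principal=130361-36400=93961; balance=2912005-93961=2818044
23. interest=⌊2818044·125/10000⌋=35225; principal=130361-35225=95136; balance=2818044-95136=2722908
24. interest=⌊2722908·125/10000⌋=34036; principal=130361-34036=96325; balance=2722908-96325=2626583
25. interest=⌊2626583·125/10000⌋=32832; principal=130361-32832=97529; balance=2626583-97529=2529054
26. interest=⌊2529054·125/10000⌋=31613; principal=130361-31613=98748; balance=2529054-98748=2430306
27. interest=⌊2430306·125/10000⌋=30378; principal=130361-30378=99983; balance=2430306-99983=2330323
28. interest=⌊2330323·125/10000⌋=29129; principal=130361-29129=101232; balance=2330323-101232=2229091
29. interest=⌊2229091·125/10000⌋=27863; principal=130361-27863=102498; balance=2229091-102498=2126593
30. interest=⌊2126593·125/10000⌋=26582; principal=130361-26582=103779; balance=2126593-103779=2022814
31. interest=⌊2022814·125/10000⌋=25285; principal=130361-25285=105076; balance=2022814-105076=1917738
32. interest=⌊1917738·125/10000⌋=23971; principal=130361-23971=106390; balance=1917738-106390=1811348
33. interest=⌊1811348·125/10000⌋=22641; principal=130361-22641=107720; balance=1811348-107720=1703628
34. interest=⌊1703628·125/10000⌋=21295; principal=130361-21295=109066; balance=1703628-109066=1594562
35. interest=⌊1594562·125/10000⌋=19932; principal=130361-19932=110429; balance=1594562-110429=1484133
36. interest=⌊1484133·125/10000⌋=18551; principal=130361-18551=111810; balance=1484133-111810=1372323
37. interest=⌊1372323·125/10000⌋=17154; principal=130361-17154=113207; balance=1372323-113207=1259116
38. interest=⌊1259116·125/10000⌋=15738; principal=130361-15738=114623; balance=1259116-114623=1144493
39. interest=⌊1144493·125/10000⌋=14306; principal=130361-14306=116055; balance=1144493-116055=1028438
40. interest=⌊1028438·125/10000⌋=12855; principal=130361-12855=117506; balance=1028438-117506=910932
41. interest=⌊910932·125/10000⌋=11386; principal=130361-11386=118975; balance=910932-118975=791957
42. interest=⌊791957·125/10000⌋=9899; principal=130361-9899=120462; balance=791957-120462=671495
43. interest=⌊671495·125/10000⌋=8393; principal=130361-8393=121968; balance=671495-121968=549527
44. interest=⌊549527·125/10000⌋=6869; principal=130361-6869=123492; balance=549527-123492=426035
45. interest=⌊426035·125/10000⌋=5325; principal=130361-5325=125036; balance=426035-125036=300999
46. interest=⌊300999·125/10000⌋=3762; principal=130361-3762=126599; balance=300999-126599=174400
47. interest=⌊174400·125/10000⌋=2180; principal=130361-2180=128181; balance=174400-128181=46219
48. interest=⌊46219·125/10000⌋=577; principal=min(130361-577,46219)=46219; balance=46219-46219=0

1 57975 72386 4565663
2 57070 73291 4492372
3 56154 74207 4418165
4 55227 75134 4343031
5 54287 76074 4266957
6 53336 77025 4189932
7 52374 77987 4111945
8 51399 78962 4032983
9 50412 79949 3953034
10 49412 80949 3872085
11 48401 81960 3790125
12 47376 82985 3707140
13 46339 84022 3623118
14 45288 85073 3538045
15 44225 86136 3451909
16 43148 87213 3364696
17 42058 88303 3276393
18 40954 89407 3186986
19 39837 90524 3096462
20 38705 91656 3004806
21 37560 92801 2912005
22 36400 93961 2818044
23 35225 95136 2722908
24 34036 96325 2626583
25 32832 97529 2529054
26 31613 98748 2430306
27 30378 99983 2330323
28 29129 101232 2229091
29 27863 102498 2126593
30 26582 103779 2022814
31 25285 105076 1917738
32 23971 106390 1811348
33 22641 107720 1703628
34 21295 109066 1594562
35 19932 110429 1484133
36 18551 111810 1372323
37 17154 113207 1259116
38 15738 114623 1144493
39 14306 116055 1028438
40 12855 117506 910932
41 11386 118975 791957
42 9899 120462 671495
43 8393 121968 549527
44 6869 123492 426035
45 5325 125036 300999
46 3762 126599 174400
47 2180 128181 46219
48 577 46219 0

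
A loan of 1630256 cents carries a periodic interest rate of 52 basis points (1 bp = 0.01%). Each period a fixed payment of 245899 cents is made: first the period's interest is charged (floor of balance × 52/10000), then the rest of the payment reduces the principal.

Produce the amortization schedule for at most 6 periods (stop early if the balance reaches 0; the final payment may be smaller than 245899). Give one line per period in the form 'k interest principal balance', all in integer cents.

1. interest=⌊1630256·52/10000⌋=8477; principal=245899-8477=237422; balance=1630256-237422=1392834
2. interest=⌊1392834·52/10000⌋=7242; principal=245899-7242=238657; balance=1392834-238657=1154177
3. interest=⌊1154177·52/10000⌋=6001; principal=245899-6001=239898; balance=1154177-239898=914279
4. interest=⌊914279·52/10000⌋=4754; principal=245899-4754=241145; balance=914279-241145=673134
5. interest=⌊673134·52/10000⌋=3500; principal=245899-3500=242399; balance=673134-242399=430735
6. interest=⌊430735·52/10000⌋=2239; principal=245899-2239=243660; balance=430735-243660=187075

1 8477 237422 1392834
2 7242 238657 1154177
3 6001 239898 914279
4 4754 241145 673134
5 3500 242399 430735
6 2239 243660 187075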